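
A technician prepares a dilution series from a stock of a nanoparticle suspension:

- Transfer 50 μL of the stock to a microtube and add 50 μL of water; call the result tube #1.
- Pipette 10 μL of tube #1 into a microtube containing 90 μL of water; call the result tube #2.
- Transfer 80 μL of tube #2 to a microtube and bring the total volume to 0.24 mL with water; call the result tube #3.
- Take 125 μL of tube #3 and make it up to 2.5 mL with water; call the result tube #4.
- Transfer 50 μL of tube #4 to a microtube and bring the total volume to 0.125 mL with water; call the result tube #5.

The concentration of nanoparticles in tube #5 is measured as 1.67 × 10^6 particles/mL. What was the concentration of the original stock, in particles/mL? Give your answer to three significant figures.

5.01 × 10^9 particles/mL

Step 1: 50 μL + 50 μL = 100 μL total → factor 100/50 = 2
Step 2: 10 μL + 90 μL = 100 μL total → factor 100/10 = 10
Step 3: 80 μL brought to 0.24 mL → factor 240/80 = 3
Step 4: 125 μL brought to 2.5 mL → factor 2500/125 = 20
Step 5: 50 μL brought to 0.125 mL → factor 125/50 = 2.5
Overall dilution factor = 2 × 10 × 3 × 20 × 2.5 = 3000
Stock = 1.67 × 10^6 particles/mL × 3000 = 5.01 × 10^9 particles/mL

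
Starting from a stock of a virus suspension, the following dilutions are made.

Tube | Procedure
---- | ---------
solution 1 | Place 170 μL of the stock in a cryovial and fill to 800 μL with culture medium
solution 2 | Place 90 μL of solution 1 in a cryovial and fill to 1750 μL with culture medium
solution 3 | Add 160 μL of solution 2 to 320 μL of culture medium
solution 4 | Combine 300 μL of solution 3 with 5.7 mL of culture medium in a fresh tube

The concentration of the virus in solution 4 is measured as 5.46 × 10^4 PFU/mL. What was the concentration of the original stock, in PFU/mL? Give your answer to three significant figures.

Step 1: 170 μL brought to 800 μL → factor 800/170 = 4.7059
Step 2: 90 μL brought to 1750 μL → factor 1750/90 = 19.444
Step 3: 160 μL + 320 μL = 480 μL total → factor 480/160 = 3
Step 4: 300 μL + 5.7 mL = 6000 μL total → factor 6000/300 = 20
Overall dilution factor = 4.7059 × 19.444 × 3 × 20 = 5490.2
Stock = 5.46 × 10^4 PFU/mL × 5490.2 = 3.00 × 10^8 PFU/mL

3.00 × 10^8 PFU/mL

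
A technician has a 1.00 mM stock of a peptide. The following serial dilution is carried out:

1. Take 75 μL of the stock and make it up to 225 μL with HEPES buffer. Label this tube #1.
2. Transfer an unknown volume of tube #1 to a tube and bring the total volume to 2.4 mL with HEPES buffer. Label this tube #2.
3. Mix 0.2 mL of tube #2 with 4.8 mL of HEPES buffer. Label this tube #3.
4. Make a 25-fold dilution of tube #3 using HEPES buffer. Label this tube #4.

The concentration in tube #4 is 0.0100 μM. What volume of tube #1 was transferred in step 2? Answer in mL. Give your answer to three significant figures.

0.0450 mL

Step 1: 75 μL brought to 225 μL → factor 225/75 = 3
Step 2: v brought to 2.4 mL → factor = 2.4 mL/v
Step 3: 0.2 mL + 4.8 mL = 5 mL total → factor 5/0.2 = 25
Step 4: 25-fold → factor 25
Product of known-step factors = 1875
Overall factor = 1.00 mM / (0.0100 μM) = 1 × 10^5
Step-2 factor = 1 × 10^5 / 1875 = 53.333
v = 2.4 mL / 53.333 = 0.0450 mL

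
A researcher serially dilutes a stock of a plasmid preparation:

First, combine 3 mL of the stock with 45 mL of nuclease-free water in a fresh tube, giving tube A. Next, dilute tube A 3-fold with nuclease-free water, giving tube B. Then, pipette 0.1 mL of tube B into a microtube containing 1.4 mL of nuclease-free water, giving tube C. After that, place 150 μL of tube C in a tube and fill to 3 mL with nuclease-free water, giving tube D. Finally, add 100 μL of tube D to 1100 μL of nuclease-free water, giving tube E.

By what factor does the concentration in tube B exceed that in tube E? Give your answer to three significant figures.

Step 1: 3 mL + 45 mL = 48 mL total → factor 48/3 = 16
Step 2: 3-fold → factor 3
Step 3: 0.1 mL + 1.4 mL = 1.5 mL total → factor 1.5/0.1 = 15
Step 4: 150 μL brought to 3 mL → factor 3000/150 = 20
Step 5: 100 μL + 1100 μL = 1200 μL total → factor 1200/100 = 12
Dilution factor to tube B = 48; to tube E = 1.728 × 10^5
[tube B]/[tube E] = (factor to tube E)/(factor to tube B) = 1.728 × 10^5/48 = 3.60 × 10^3

3.60 × 10^3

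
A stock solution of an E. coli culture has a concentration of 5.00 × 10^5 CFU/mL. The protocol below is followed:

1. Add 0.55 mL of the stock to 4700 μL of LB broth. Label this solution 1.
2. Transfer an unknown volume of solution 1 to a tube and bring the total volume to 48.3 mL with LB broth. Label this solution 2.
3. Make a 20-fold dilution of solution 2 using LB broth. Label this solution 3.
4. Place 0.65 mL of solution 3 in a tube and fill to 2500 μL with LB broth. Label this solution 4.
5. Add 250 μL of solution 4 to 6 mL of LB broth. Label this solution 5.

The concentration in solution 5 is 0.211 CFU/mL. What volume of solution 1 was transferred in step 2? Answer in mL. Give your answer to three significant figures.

0.374 mL

Step 1: 0.55 mL + 4700 μL = 5.25 mL total → factor 5.25/0.55 = 9.5455
Step 2: v brought to 48.3 mL → factor = 48.3 mL/v
Step 3: 20-fold → factor 20
Step 4: 0.65 mL brought to 2500 μL → factor 2.5/0.65 = 3.8462
Step 5: 250 μL + 6 mL = 6250 μL total → factor 6250/250 = 25
Product of known-step factors = 18357
Overall factor = 5.00 × 10^5 CFU/mL / (0.211 CFU/mL) = 2.3697 × 10^6
Step-2 factor = 2.3697 × 10^6 / 18357 = 129.09
v = 48.3 mL / 129.09 = 0.374 mL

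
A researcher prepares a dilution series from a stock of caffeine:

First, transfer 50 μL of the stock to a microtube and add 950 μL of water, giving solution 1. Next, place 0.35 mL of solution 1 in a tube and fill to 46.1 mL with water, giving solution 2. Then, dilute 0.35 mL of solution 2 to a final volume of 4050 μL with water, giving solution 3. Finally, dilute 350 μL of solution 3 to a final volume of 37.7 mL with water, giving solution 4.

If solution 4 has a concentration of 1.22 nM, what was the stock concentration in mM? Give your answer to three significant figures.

Step 1: 50 μL + 950 μL = 1000 μL total → factor 1000/50 = 20
Step 2: 0.35 mL brought to 46.1 mL → factor 46.1/0.35 = 131.71
Step 3: 0.35 mL brought to 4050 μL → factor 4.05/0.35 = 11.571
Step 4: 350 μL brought to 37.7 mL → factor 37700/350 = 107.71
Overall dilution factor = 20 × 131.71 × 11.571 × 107.71 = 3.2834 × 10^6
Stock = 1.22 nM × 3.2834 × 10^6 = 4.006 × 10^6 nM = 4.01 mM

4.01 mM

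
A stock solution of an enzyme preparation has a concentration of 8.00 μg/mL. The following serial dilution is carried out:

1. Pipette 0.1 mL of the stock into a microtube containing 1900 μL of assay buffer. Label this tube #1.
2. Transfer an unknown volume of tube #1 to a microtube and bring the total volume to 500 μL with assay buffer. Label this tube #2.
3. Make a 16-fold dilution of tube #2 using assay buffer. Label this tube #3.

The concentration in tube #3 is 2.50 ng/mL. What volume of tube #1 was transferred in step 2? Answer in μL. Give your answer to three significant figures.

Step 1: 0.1 mL + 1900 μL = 2 mL total → factor 2/0.1 = 20
Step 2: v brought to 500 μL → factor = 500 μL/v
Step 3: 16-fold → factor 16
Product of known-step factors = 320
Overall factor = 8.00 μg/mL / (2.50 ng/mL) = 3200
Step-2 factor = 3200 / 320 = 10
v = 500 μL / 10 = 50.0 μL

50.0 μL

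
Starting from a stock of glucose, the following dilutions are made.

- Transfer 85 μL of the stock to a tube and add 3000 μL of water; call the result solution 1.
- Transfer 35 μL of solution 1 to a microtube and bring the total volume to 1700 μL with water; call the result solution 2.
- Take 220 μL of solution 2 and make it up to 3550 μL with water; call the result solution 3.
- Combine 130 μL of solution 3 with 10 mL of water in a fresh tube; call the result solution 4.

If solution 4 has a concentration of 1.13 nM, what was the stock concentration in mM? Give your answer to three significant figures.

2.50 mM

Step 1: 85 μL + 3000 μL = 3085 μL total → factor 3085/85 = 36.294
Step 2: 35 μL brought to 1700 μL → factor 1700/35 = 48.571
Step 3: 220 μL brought to 3550 μL → factor 3550/220 = 16.136
Step 4: 130 μL + 10 mL = 10130 μL total → factor 10130/130 = 77.923
Overall dilution factor = 36.294 × 48.571 × 16.136 × 77.923 = 2.2166 × 10^6
Stock = 1.13 nM × 2.2166 × 10^6 = 2.505 × 10^6 nM = 2.50 mM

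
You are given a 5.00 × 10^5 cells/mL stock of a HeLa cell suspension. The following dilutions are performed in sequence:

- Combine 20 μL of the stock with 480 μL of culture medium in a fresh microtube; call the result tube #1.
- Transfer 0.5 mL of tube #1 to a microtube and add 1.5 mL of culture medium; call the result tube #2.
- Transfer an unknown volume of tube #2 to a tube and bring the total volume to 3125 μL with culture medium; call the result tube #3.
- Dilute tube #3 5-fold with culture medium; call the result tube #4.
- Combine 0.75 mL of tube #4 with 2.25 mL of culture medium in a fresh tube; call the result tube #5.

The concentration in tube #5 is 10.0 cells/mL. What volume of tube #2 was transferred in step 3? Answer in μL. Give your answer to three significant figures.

Step 1: 20 μL + 480 μL = 500 μL total → factor 500/20 = 25
Step 2: 0.5 mL + 1.5 mL = 2 mL total → factor 2/0.5 = 4
Step 3: v brought to 3125 μL → factor = 3125 μL/v
Step 4: 5-fold → factor 5
Step 5: 0.75 mL + 2.25 mL = 3 mL total → factor 3/0.75 = 4
Product of known-step factors = 2000
Overall factor = 5.00 × 10^5 cells/mL / (10.0 cells/mL) = 50000
Step-3 factor = 50000 / 2000 = 25
v = 3125 μL / 25 = 125 μL

125 μL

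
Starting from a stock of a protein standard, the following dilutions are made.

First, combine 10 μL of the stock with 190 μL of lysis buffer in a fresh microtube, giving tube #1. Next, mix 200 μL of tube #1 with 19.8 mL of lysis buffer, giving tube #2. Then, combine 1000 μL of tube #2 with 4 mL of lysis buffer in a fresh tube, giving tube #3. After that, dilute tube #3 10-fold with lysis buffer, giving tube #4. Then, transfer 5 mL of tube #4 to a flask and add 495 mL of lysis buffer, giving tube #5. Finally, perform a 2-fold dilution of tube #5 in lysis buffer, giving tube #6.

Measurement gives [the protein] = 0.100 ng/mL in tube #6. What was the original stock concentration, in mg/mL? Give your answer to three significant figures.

Step 1: 10 μL + 190 μL = 200 μL total → factor 200/10 = 20
Step 2: 200 μL + 19.8 mL = 20000 μL total → factor 20000/200 = 100
Step 3: 1000 μL + 4 mL = 5000 μL total → factor 5000/1000 = 5
Step 4: 10-fold → factor 10
Step 5: 5 mL + 495 mL = 500 mL total → factor 500/5 = 100
Step 6: 2-fold → factor 2
Overall dilution factor = 20 × 100 × 5 × 10 × 100 × 2 = 2 × 10^7
Stock = 0.100 ng/mL × 2 × 10^7 = 2.000 × 10^6 ng/mL = 2.00 mg/mL

2.00 mg/mL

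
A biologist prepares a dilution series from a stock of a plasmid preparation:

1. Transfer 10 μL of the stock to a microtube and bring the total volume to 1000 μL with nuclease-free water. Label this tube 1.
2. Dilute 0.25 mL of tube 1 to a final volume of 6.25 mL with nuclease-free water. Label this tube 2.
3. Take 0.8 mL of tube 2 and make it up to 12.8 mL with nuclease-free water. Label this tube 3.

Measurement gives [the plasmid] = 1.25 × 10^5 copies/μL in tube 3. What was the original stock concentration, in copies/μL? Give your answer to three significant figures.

Step 1: 10 μL brought to 1000 μL → factor 1000/10 = 100
Step 2: 0.25 mL brought to 6.25 mL → factor 6.25/0.25 = 25
Step 3: 0.8 mL brought to 12.8 mL → factor 12.8/0.8 = 16
Overall dilution factor = 100 × 25 × 16 = 40000
Stock = 1.25 × 10^5 copies/μL × 40000 = 5.00 × 10^9 copies/μL

5.00 × 10^9 copies/μL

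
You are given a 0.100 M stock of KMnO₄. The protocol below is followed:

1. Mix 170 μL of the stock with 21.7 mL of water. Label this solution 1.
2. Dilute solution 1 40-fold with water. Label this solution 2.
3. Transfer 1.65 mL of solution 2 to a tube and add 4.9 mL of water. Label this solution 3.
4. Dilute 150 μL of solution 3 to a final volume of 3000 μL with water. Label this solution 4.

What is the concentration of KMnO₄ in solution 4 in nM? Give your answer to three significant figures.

245 nM

Step 1: 170 μL + 21.7 mL = 21870 μL total → factor 21870/170 = 128.65
Step 2: 40-fold → factor 40
Step 3: 1.65 mL + 4.9 mL = 6.55 mL total → factor 6.55/1.65 = 3.9697
Step 4: 150 μL brought to 3000 μL → factor 3000/150 = 20
Overall dilution factor = 128.65 × 40 × 3.9697 × 20 = 4.0855 × 10^5
Final = 0.100 M / 4.0855 × 10^5 = 2.448 × 10^-7 M = 245 nM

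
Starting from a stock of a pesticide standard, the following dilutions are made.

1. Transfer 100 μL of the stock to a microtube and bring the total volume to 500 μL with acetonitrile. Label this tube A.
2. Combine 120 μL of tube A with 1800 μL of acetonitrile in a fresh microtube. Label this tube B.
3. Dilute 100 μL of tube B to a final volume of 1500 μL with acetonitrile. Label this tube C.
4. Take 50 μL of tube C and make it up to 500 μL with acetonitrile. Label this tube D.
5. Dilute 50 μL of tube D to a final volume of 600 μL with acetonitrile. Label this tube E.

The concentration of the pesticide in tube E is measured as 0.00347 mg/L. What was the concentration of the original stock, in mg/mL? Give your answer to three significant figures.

Step 1: 100 μL brought to 500 μL → factor 500/100 = 5
Step 2: 120 μL + 1800 μL = 1920 μL total → factor 1920/120 = 16
Step 3: 100 μL brought to 1500 μL → factor 1500/100 = 15
Step 4: 50 μL brought to 500 μL → factor 500/50 = 10
Step 5: 50 μL brought to 600 μL → factor 600/50 = 12
Overall dilution factor = 5 × 16 × 15 × 10 × 12 = 1.44 × 10^5
Stock = 0.00347 mg/L × 1.44 × 10^5 = 499.7 mg/L = 0.500 mg/mL

0.500 mg/mL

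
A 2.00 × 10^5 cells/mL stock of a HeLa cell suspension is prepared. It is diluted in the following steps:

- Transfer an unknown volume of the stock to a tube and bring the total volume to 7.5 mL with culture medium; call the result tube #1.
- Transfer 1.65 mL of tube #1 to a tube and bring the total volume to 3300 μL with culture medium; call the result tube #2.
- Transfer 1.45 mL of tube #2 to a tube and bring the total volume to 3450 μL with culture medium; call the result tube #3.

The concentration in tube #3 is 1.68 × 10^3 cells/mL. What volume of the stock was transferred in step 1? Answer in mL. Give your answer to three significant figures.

0.300 mL

Step 1: v brought to 7.5 mL → factor = 7.5 mL/v
Step 2: 1.65 mL brought to 3300 μL → factor 3.3/1.65 = 2
Step 3: 1.45 mL brought to 3450 μL → factor 3.45/1.45 = 2.3793
Product of known-step factors = 4.7586
Overall factor = 2.00 × 10^5 cells/mL / (1.68 × 10^3 cells/mL) = 119.05
Step-1 factor = 119.05 / 4.7586 = 25.017
v = 7.5 mL / 25.017 = 0.300 mL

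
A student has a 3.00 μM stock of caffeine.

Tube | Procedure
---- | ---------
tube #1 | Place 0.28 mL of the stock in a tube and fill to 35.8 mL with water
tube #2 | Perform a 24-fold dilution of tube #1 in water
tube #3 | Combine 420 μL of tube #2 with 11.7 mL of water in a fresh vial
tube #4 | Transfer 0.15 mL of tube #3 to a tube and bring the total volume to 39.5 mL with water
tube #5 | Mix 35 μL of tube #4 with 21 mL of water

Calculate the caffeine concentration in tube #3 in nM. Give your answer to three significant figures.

0.0339 nM

Step 1: 0.28 mL brought to 35.8 mL → factor 35.8/0.28 = 127.86
Step 2: 24-fold → factor 24
Step 3: 420 μL + 11.7 mL = 12120 μL total → factor 12120/420 = 28.857
Dilution factor through tube #3 = 127.86 × 24 × 28.857 = 88550
[tube #3] = 3.00 μM / 88550 = 3.388 × 10^-5 μM = 0.0339 nM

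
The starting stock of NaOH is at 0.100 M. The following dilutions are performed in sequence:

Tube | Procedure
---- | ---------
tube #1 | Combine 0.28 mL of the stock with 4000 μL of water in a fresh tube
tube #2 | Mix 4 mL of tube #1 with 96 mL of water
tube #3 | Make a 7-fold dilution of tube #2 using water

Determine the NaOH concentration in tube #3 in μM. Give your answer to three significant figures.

37.4 μM

Step 1: 0.28 mL + 4000 μL = 4.28 mL total → factor 4.28/0.28 = 15.286
Step 2: 4 mL + 96 mL = 100 mL total → factor 100/4 = 25
Step 3: 7-fold → factor 7
Overall dilution factor = 15.286 × 25 × 7 = 2675
Final = 0.100 M / 2675 = 3.738 × 10^-5 M = 37.4 μM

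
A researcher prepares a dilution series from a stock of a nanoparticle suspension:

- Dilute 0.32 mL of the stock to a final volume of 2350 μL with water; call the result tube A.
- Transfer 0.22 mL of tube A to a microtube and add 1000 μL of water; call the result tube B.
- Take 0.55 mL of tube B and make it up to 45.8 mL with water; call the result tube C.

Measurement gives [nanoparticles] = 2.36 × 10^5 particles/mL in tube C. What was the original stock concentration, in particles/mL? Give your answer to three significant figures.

Step 1: 0.32 mL brought to 2350 μL → factor 2.35/0.32 = 7.3438
Step 2: 0.22 mL + 1000 μL = 1.22 mL total → factor 1.22/0.22 = 5.5455
Step 3: 0.55 mL brought to 45.8 mL → factor 45.8/0.55 = 83.273
Overall dilution factor = 7.3438 × 5.5455 × 83.273 = 3391.2
Stock = 2.36 × 10^5 particles/mL × 3391.2 = 8.00 × 10^8 particles/mL

8.00 × 10^8 particles/mL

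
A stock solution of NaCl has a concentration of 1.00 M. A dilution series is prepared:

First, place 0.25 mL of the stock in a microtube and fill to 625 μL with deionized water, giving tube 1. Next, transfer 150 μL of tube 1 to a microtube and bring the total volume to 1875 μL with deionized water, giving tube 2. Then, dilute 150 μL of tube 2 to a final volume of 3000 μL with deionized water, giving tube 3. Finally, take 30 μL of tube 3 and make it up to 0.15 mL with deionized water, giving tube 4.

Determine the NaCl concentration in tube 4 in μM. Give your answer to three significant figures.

320 μM

Step 1: 0.25 mL brought to 625 μL → factor 0.625/0.25 = 2.5
Step 2: 150 μL brought to 1875 μL → factor 1875/150 = 12.5
Step 3: 150 μL brought to 3000 μL → factor 3000/150 = 20
Step 4: 30 μL brought to 0.15 mL → factor 150/30 = 5
Overall dilution factor = 2.5 × 12.5 × 20 × 5 = 3125
Final = 1.00 M / 3125 = 0.0003200 M = 320 μM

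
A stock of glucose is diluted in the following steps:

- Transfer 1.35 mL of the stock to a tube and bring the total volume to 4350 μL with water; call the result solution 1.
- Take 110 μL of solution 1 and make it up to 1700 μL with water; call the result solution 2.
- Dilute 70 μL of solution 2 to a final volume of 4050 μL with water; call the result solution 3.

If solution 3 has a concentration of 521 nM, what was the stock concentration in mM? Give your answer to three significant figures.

Step 1: 1.35 mL brought to 4350 μL → factor 4.35/1.35 = 3.2222
Step 2: 110 μL brought to 1700 μL → factor 1700/110 = 15.455
Step 3: 70 μL brought to 4050 μL → factor 4050/70 = 57.857
Overall dilution factor = 3.2222 × 15.455 × 57.857 = 2881.2
Stock = 521 nM × 2881.2 = 1.501 × 10^6 nM = 1.50 mM

1.50 mM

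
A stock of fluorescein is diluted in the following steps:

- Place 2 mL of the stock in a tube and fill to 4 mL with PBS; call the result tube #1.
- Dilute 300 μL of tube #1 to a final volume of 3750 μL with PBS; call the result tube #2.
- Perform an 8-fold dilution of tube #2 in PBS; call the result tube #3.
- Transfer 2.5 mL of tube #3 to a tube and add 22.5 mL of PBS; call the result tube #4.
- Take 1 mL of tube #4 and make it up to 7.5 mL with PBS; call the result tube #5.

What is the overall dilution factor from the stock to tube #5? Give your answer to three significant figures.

1.50 × 10^4

Step 1: 2 mL brought to 4 mL → factor 4/2 = 2
Step 2: 300 μL brought to 3750 μL → factor 3750/300 = 12.5
Step 3: 8-fold → factor 8
Step 4: 2.5 mL + 22.5 mL = 25 mL total → factor 25/2.5 = 10
Step 5: 1 mL brought to 7.5 mL → factor 7.5/1 = 7.5
Overall dilution factor = 2 × 12.5 × 8 × 10 × 7.5 = 15000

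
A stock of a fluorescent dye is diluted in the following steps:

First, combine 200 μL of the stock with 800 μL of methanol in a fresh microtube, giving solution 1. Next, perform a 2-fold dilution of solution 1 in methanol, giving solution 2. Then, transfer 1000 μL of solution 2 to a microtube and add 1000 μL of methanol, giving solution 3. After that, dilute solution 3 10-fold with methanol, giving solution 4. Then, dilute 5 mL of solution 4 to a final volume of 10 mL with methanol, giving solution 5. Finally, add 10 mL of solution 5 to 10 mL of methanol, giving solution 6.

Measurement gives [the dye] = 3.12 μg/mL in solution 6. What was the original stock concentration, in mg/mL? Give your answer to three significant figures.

Step 1: 200 μL + 800 μL = 1000 μL total → factor 1000/200 = 5
Step 2: 2-fold → factor 2
Step 3: 1000 μL + 1000 μL = 2000 μL total → factor 2000/1000 = 2
Step 4: 10-fold → factor 10
Step 5: 5 mL brought to 10 mL → factor 10/5 = 2
Step 6: 10 mL + 10 mL = 20 mL total → factor 20/10 = 2
Overall dilution factor = 5 × 2 × 2 × 10 × 2 × 2 = 800
Stock = 3.12 μg/mL × 800 = 2496 μg/mL = 2.50 mg/mL

2.50 mg/mL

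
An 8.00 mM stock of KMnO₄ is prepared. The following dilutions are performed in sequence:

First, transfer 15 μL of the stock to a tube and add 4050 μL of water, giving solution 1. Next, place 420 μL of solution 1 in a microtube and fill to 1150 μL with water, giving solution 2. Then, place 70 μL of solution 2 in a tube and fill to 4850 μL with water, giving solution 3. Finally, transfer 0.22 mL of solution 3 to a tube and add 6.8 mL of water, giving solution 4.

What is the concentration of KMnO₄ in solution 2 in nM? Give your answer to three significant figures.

1.08 × 10^4 nM

Step 1: 15 μL + 4050 μL = 4065 μL total → factor 4065/15 = 271
Step 2: 420 μL brought to 1150 μL → factor 1150/420 = 2.7381
Dilution factor through solution 2 = 271 × 2.7381 = 742.02
[solution 2] = 8.00 mM / 742.02 = 0.01078 mM = 1.08 × 10^4 nM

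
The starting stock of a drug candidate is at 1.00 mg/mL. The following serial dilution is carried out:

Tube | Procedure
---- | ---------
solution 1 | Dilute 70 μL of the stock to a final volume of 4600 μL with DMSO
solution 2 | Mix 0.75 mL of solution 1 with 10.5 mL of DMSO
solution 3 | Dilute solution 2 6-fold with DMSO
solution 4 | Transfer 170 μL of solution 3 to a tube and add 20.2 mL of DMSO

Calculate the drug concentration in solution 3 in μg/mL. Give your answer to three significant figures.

0.169 μg/mL

Step 1: 70 μL brought to 4600 μL → factor 4600/70 = 65.714
Step 2: 0.75 mL + 10.5 mL = 11.25 mL total → factor 11.25/0.75 = 15
Step 3: 6-fold → factor 6
Dilution factor through solution 3 = 65.714 × 15 × 6 = 5914.3
[solution 3] = 1.00 mg/mL / 5914.3 = 0.0001691 mg/mL = 0.169 μg/mL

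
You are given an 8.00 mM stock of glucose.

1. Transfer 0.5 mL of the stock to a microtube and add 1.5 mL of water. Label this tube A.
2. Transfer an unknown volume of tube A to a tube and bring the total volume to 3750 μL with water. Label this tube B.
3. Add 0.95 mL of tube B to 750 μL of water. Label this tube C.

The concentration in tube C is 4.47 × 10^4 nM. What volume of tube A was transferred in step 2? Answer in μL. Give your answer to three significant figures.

Step 1: 0.5 mL + 1.5 mL = 2 mL total → factor 2/0.5 = 4
Step 2: v brought to 3750 μL → factor = 3750 μL/v
Step 3: 0.95 mL + 750 μL = 1.7 mL total → factor 1.7/0.95 = 1.7895
Product of known-step factors = 7.1579
Overall factor = 8.00 mM / (4.47 × 10^4 nM) = 178.97
Step-2 factor = 178.97 / 7.1579 = 25.003
v = 3750 μL / 25.003 = 150 μL

150 μL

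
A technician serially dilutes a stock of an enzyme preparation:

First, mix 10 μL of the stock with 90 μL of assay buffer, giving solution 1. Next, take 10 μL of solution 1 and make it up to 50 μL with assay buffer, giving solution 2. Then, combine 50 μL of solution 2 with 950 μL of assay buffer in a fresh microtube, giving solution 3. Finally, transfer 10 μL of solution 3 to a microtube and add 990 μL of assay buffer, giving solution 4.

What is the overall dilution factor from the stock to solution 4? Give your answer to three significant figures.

Step 1: 10 μL + 90 μL = 100 μL total → factor 100/10 = 10
Step 2: 10 μL brought to 50 μL → factor 50/10 = 5
Step 3: 50 μL + 950 μL = 1000 μL total → factor 1000/50 = 20
Step 4: 10 μL + 990 μL = 1000 μL total → factor 1000/10 = 100
Overall dilution factor = 10 × 5 × 20 × 100 = 1 × 10^5

1.00 × 10^5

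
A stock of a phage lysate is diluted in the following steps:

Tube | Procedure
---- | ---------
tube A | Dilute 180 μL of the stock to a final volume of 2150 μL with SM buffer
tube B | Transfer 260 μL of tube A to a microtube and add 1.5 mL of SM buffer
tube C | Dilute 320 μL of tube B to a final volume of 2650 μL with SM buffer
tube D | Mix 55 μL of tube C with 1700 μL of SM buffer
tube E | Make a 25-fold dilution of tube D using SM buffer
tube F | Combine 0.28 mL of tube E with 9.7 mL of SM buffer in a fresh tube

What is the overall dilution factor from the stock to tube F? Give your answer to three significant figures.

1.90 × 10^7

Step 1: 180 μL brought to 2150 μL → factor 2150/180 = 11.944
Step 2: 260 μL + 1.5 mL = 1760 μL total → factor 1760/260 = 6.7692
Step 3: 320 μL brought to 2650 μL → factor 2650/320 = 8.2812
Step 4: 55 μL + 1700 μL = 1755 μL total → factor 1755/55 = 31.909
Step 5: 25-fold → factor 25
Step 6: 0.28 mL + 9.7 mL = 9.98 mL total → factor 9.98/0.28 = 35.643
Overall dilution factor = 11.944 × 6.7692 × 8.2812 × 31.909 × 25 × 35.643 = 1.9038 × 10^7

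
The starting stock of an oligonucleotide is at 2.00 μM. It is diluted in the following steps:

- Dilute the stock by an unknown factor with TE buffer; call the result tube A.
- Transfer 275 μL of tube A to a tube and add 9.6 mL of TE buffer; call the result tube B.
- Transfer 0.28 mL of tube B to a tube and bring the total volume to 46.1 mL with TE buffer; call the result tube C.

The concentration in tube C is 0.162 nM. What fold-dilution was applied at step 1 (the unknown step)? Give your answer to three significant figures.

Step 1: unknown factor x
Step 2: 275 μL + 9.6 mL = 9875 μL total → factor 9875/275 = 35.909
Step 3: 0.28 mL brought to 46.1 mL → factor 46.1/0.28 = 164.64
Product of known-step factors = 5912.2
Overall factor = 2.00 μM / (0.162 nM) = 12346
x = 12346 / 5912.2 = 2.09

2.09-fold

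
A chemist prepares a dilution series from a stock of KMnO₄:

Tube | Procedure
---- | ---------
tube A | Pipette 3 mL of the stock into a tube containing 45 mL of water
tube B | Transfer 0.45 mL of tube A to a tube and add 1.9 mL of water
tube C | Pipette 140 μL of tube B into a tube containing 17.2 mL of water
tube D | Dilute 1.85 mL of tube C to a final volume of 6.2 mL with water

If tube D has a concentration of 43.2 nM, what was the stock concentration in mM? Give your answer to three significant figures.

Step 1: 3 mL + 45 mL = 48 mL total → factor 48/3 = 16
Step 2: 0.45 mL + 1.9 mL = 2.35 mL total → factor 2.35/0.45 = 5.2222
Step 3: 140 μL + 17.2 mL = 17340 μL total → factor 17340/140 = 123.86
Step 4: 1.85 mL brought to 6.2 mL → factor 6.2/1.85 = 3.3514
Overall dilution factor = 16 × 5.2222 × 123.86 × 3.3514 = 34683
Stock = 43.2 nM × 34683 = 1.498 × 10^6 nM = 1.50 mM

1.50 mM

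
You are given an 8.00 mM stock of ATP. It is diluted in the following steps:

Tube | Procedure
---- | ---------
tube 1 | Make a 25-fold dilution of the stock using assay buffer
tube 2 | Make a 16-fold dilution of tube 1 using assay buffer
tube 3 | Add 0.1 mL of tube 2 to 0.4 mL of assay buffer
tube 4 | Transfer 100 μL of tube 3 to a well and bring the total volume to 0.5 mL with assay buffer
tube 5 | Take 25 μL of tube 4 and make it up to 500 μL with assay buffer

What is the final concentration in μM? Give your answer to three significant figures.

0.0400 μM

Step 1: 25-fold → factor 25
Step 2: 16-fold → factor 16
Step 3: 0.1 mL + 0.4 mL = 0.5 mL total → factor 0.5/0.1 = 5
Step 4: 100 μL brought to 0.5 mL → factor 500/100 = 5
Step 5: 25 μL brought to 500 μL → factor 500/25 = 20
Overall dilution factor = 25 × 16 × 5 × 5 × 20 = 2 × 10^5
Final = 8.00 mM / 2 × 10^5 = 4.000 × 10^-5 mM = 0.0400 μM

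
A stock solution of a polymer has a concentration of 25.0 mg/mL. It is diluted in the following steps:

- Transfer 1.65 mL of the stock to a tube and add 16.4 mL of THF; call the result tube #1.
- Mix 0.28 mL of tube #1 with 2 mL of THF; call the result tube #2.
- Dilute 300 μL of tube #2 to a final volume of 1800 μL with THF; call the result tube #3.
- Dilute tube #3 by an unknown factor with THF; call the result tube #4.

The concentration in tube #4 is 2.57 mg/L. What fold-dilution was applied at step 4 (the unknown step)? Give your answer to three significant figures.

18.2-fold

Step 1: 1.65 mL + 16.4 mL = 18.05 mL total → factor 18.05/1.65 = 10.939
Step 2: 0.28 mL + 2 mL = 2.28 mL total → factor 2.28/0.28 = 8.1429
Step 3: 300 μL brought to 1800 μL → factor 1800/300 = 6
Step 4: unknown factor x
Product of known-step factors = 534.47
Overall factor = 25.0 mg/mL / (2.57 mg/L) = 9727.6
x = 9727.6 / 534.47 = 18.2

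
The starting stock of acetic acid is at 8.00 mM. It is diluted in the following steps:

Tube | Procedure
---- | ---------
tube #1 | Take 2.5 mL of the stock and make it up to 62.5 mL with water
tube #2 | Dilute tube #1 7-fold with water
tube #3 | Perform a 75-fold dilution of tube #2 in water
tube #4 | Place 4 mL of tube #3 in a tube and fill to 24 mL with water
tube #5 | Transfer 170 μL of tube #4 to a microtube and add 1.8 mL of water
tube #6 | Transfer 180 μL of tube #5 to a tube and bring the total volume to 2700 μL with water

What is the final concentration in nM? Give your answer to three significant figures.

Step 1: 2.5 mL brought to 62.5 mL → factor 62.5/2.5 = 25
Step 2: 7-fold → factor 7
Step 3: 75-fold → factor 75
Step 4: 4 mL brought to 24 mL → factor 24/4 = 6
Step 5: 170 μL + 1.8 mL = 1970 μL total → factor 1970/170 = 11.588
Step 6: 180 μL brought to 2700 μL → factor 2700/180 = 15
Overall dilution factor = 25 × 7 × 75 × 6 × 11.588 × 15 = 1.3689 × 10^7
Final = 8.00 mM / 1.3689 × 10^7 = 5.844 × 10^-7 mM = 0.584 nM

0.584 nM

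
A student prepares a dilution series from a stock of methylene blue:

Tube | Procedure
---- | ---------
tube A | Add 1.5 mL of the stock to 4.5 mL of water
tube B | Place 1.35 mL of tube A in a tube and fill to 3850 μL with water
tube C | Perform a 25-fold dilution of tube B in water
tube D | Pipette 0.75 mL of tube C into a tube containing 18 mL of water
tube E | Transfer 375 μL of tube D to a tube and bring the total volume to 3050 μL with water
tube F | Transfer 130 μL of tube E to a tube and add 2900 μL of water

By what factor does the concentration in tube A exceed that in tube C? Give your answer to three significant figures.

Step 1: 1.5 mL + 4.5 mL = 6 mL total → factor 6/1.5 = 4
Step 2: 1.35 mL brought to 3850 μL → factor 3.85/1.35 = 2.8519
Step 3: 25-fold → factor 25
Dilution factor to tube A = 4; to tube C = 285.19
[tube A]/[tube C] = (factor to tube C)/(factor to tube A) = 285.19/4 = 71.3

71.3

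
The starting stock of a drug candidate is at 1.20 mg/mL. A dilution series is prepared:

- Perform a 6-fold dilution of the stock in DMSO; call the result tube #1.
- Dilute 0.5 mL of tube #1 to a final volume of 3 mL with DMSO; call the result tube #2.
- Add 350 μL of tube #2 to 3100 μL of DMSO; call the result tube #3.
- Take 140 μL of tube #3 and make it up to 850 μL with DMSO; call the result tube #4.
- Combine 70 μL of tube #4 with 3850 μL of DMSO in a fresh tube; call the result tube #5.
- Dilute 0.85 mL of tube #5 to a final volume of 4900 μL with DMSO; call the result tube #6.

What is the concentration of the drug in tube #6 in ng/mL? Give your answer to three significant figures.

1.73 ng/mL

Step 1: 6-fold → factor 6
Step 2: 0.5 mL brought to 3 mL → factor 3/0.5 = 6
Step 3: 350 μL + 3100 μL = 3450 μL total → factor 3450/350 = 9.8571
Step 4: 140 μL brought to 850 μL → factor 850/140 = 6.0714
Step 5: 70 μL + 3850 μL = 3920 μL total → factor 3920/70 = 56
Step 6: 0.85 mL brought to 4900 μL → factor 4.9/0.85 = 5.7647
Overall dilution factor = 6 × 6 × 9.8571 × 6.0714 × 56 × 5.7647 = 6.9552 × 10^5
Final = 1.20 mg/mL / 6.9552 × 10^5 = 1.725 × 10^-6 mg/mL = 1.73 ng/mL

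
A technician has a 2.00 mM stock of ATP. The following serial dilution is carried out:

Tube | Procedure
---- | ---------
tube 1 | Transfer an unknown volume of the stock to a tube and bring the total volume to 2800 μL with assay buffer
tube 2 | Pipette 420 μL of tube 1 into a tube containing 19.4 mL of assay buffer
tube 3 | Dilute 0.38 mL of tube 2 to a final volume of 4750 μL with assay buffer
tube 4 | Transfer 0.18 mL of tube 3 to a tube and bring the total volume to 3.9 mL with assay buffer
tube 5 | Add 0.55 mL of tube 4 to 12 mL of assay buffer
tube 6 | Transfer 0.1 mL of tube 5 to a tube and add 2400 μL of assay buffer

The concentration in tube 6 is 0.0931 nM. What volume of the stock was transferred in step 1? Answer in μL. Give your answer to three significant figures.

Step 1: v brought to 2800 μL → factor = 2800 μL/v
Step 2: 420 μL + 19.4 mL = 19820 μL total → factor 19820/420 = 47.19
Step 3: 0.38 mL brought to 4750 μL → factor 4.75/0.38 = 12.5
Step 4: 0.18 mL brought to 3.9 mL → factor 3.9/0.18 = 21.667
Step 5: 0.55 mL + 12 mL = 12.55 mL total → factor 12.55/0.55 = 22.818
Step 6: 0.1 mL + 2400 μL = 2.5 mL total → factor 2.5/0.1 = 25
Product of known-step factors = 7.2908 × 10^6
Overall factor = 2.00 mM / (0.0931 nM) = 2.1482 × 10^7
Step-1 factor = 2.1482 × 10^7 / 7.2908 × 10^6 = 2.9465
v = 2800 μL / 2.9465 = 950 μL

950 μL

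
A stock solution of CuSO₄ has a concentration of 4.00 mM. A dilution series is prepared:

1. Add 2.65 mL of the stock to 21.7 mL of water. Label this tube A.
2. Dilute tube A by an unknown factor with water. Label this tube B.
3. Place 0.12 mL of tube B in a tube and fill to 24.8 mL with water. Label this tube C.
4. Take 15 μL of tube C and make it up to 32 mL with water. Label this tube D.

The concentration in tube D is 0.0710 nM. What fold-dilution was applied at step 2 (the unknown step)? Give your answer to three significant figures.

Step 1: 2.65 mL + 21.7 mL = 24.35 mL total → factor 24.35/2.65 = 9.1887
Step 2: unknown factor x
Step 3: 0.12 mL brought to 24.8 mL → factor 24.8/0.12 = 206.67
Step 4: 15 μL brought to 32 mL → factor 32000/15 = 2133.3
Product of known-step factors = 4.0512 × 10^6
Overall factor = 4.00 mM / (0.0710 nM) = 5.6338 × 10^7
x = 5.6338 × 10^7 / 4.0512 × 10^6 = 13.9

13.9-fold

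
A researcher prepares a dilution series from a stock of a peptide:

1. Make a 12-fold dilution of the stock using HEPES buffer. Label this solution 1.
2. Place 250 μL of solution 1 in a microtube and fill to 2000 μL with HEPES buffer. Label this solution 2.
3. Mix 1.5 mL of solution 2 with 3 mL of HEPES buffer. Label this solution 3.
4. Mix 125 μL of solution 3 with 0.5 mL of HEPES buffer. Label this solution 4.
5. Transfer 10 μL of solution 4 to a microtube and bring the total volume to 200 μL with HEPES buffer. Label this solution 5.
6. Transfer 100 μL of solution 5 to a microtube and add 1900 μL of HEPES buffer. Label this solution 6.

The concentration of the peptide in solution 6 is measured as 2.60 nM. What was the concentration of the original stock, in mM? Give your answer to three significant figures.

1.50 mM

Step 1: 12-fold → factor 12
Step 2: 250 μL brought to 2000 μL → factor 2000/250 = 8
Step 3: 1.5 mL + 3 mL = 4.5 mL total → factor 4.5/1.5 = 3
Step 4: 125 μL + 0.5 mL = 625 μL total → factor 625/125 = 5
Step 5: 10 μL brought to 200 μL → factor 200/10 = 20
Step 6: 100 μL + 1900 μL = 2000 μL total → factor 2000/100 = 20
Overall dilution factor = 12 × 8 × 3 × 5 × 20 × 20 = 5.76 × 10^5
Stock = 2.60 nM × 5.76 × 10^5 = 1.498 × 10^6 nM = 1.50 mM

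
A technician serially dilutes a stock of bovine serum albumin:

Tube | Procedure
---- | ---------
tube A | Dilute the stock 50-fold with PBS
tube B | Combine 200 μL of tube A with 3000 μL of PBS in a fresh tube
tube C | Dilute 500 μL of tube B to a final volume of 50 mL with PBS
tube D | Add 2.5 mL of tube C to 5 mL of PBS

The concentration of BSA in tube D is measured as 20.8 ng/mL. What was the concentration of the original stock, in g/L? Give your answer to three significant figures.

Step 1: 50-fold → factor 50
Step 2: 200 μL + 3000 μL = 3200 μL total → factor 3200/200 = 16
Step 3: 500 μL brought to 50 mL → factor 50000/500 = 100
Step 4: 2.5 mL + 5 mL = 7.5 mL total → factor 7.5/2.5 = 3
Overall dilution factor = 50 × 16 × 100 × 3 = 2.4 × 10^5
Stock = 20.8 ng/mL × 2.4 × 10^5 = 4.992 × 10^6 ng/mL = 4.99 g/L

4.99 g/L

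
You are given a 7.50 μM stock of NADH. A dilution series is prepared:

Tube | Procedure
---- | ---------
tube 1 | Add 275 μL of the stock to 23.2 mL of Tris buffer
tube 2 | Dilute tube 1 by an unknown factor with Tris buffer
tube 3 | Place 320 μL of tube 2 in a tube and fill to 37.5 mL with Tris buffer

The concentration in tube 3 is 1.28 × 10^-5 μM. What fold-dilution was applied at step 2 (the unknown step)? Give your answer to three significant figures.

Step 1: 275 μL + 23.2 mL = 23475 μL total → factor 23475/275 = 85.364
Step 2: unknown factor x
Step 3: 320 μL brought to 37.5 mL → factor 37500/320 = 117.19
Product of known-step factors = 10004
Overall factor = 7.50 μM / (1.28 × 10^-5 μM) = 5.8594 × 10^5
x = 5.8594 × 10^5 / 10004 = 58.6

58.6-fold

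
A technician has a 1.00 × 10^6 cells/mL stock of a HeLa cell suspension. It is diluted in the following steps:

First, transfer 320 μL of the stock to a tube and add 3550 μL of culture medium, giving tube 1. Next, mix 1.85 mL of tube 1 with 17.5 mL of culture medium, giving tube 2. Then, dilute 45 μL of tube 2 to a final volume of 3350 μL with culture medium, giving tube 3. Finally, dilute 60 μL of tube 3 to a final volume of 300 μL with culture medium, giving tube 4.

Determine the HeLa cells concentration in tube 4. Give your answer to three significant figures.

Step 1: 320 μL + 3550 μL = 3870 μL total → factor 3870/320 = 12.094
Step 2: 1.85 mL + 17.5 mL = 19.35 mL total → factor 19.35/1.85 = 10.459
Step 3: 45 μL brought to 3350 μL → factor 3350/45 = 74.444
Step 4: 60 μL brought to 300 μL → factor 300/60 = 5
Overall dilution factor = 12.094 × 10.459 × 74.444 × 5 = 47084
Final = 1.00 × 10^6 cells/mL / 47084 = 21.2 cells/mL

21.2 cells/mL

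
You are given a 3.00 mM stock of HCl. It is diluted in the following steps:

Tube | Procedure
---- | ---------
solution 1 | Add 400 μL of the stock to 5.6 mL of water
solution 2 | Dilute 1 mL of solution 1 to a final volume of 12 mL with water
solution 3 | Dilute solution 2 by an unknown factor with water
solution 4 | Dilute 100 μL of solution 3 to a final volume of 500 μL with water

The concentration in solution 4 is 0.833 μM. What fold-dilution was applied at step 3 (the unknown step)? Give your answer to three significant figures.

4.00-fold

Step 1: 400 μL + 5.6 mL = 6000 μL total → factor 6000/400 = 15
Step 2: 1 mL brought to 12 mL → factor 12/1 = 12
Step 3: unknown factor x
Step 4: 100 μL brought to 500 μL → factor 500/100 = 5
Product of known-step factors = 900
Overall factor = 3.00 mM / (0.833 μM) = 3601.4
x = 3601.4 / 900 = 4.00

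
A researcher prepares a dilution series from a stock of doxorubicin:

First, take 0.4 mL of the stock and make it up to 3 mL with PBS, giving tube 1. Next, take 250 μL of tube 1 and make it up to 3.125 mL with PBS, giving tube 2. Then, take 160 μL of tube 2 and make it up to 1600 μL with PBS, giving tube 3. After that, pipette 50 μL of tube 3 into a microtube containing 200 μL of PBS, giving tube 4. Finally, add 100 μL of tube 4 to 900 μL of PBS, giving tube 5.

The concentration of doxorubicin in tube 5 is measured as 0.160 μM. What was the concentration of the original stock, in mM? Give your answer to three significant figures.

7.50 mM

Step 1: 0.4 mL brought to 3 mL → factor 3/0.4 = 7.5
Step 2: 250 μL brought to 3.125 mL → factor 3125/250 = 12.5
Step 3: 160 μL brought to 1600 μL → factor 1600/160 = 10
Step 4: 50 μL + 200 μL = 250 μL total → factor 250/50 = 5
Step 5: 100 μL + 900 μL = 1000 μL total → factor 1000/100 = 10
Overall dilution factor = 7.5 × 12.5 × 10 × 5 × 10 = 46875
Stock = 0.160 μM × 46875 = 7500 μM = 7.50 mM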